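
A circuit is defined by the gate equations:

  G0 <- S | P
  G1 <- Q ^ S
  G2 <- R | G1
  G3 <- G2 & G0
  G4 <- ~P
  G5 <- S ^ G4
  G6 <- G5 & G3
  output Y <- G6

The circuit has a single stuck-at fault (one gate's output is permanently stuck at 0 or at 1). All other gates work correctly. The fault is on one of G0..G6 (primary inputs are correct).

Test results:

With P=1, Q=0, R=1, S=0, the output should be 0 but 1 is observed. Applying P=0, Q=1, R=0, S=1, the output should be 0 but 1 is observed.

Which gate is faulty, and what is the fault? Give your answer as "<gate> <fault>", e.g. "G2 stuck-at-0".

G6 stuck-at-1

Fault-free values for test 1 (P=1, Q=0, R=1, S=0): G0=1, G1=0, G2=1, G3=1, G4=0, G5=0, G6=0, giving Y=0. Observed 1.
Test 1: faults giving observed 1 are {G4 stuck-at-1, G5 stuck-at-1, G6 stuck-at-1}.
Test 2 (P=0, Q=1, R=0, S=1): fault-free G0=1, G1=0, G2=0, G3=0, G4=1, G5=0, G6=0 → 0; observed 1. Eliminates G4 stuck-at-1, G5 stuck-at-1.
Only G6 stuck-at-1 is consistent with every test.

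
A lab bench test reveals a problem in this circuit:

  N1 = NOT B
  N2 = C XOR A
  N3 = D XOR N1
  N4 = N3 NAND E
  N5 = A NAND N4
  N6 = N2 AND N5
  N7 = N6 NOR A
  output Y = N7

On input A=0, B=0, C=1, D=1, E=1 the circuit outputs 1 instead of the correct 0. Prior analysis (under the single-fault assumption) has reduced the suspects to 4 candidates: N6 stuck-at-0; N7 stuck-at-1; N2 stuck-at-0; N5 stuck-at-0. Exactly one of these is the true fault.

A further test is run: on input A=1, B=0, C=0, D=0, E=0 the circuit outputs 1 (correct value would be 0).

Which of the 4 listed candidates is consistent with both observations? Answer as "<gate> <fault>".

Evaluate each candidate on input A=1, B=0, C=0, D=0, E=0:
  N6 stuck-at-0: N1=1, N2=1, N3=1, N4=1, N5=0, N6=0 [stuck-at-0], N7=0 → 0 — eliminated
  N7 stuck-at-1: N1=1, N2=1, N3=1, N4=1, N5=0, N6=0, N7=1 [stuck-at-1] → 1 — matches
  N2 stuck-at-0: N1=1, N2=0 [stuck-at-0], N3=1, N4=1, N5=0, N6=0, N7=0 → 0 — eliminated
  N5 stuck-at-0: N1=1, N2=1, N3=1, N4=1, N5=0 [stuck-at-0], N6=0, N7=0 → 0 — eliminated
Only N7 stuck-at-1 reproduces the observed 1.

N7 stuck-at-1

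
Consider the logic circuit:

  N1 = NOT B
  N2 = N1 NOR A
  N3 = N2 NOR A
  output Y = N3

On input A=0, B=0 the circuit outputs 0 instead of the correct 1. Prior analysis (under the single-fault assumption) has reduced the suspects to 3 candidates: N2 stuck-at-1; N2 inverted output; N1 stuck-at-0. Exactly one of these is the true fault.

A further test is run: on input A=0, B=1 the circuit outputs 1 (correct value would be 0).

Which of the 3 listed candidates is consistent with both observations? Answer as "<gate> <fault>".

Evaluate each candidate on input A=0, B=1:
  N2 stuck-at-1: N1=0, N2=1 [stuck-at-1], N3=0 → 0 — eliminated
  N2 inverted output: N1=0, N2=0 [inverted output], N3=1 → 1 — matches
  N1 stuck-at-0: N1=0 [stuck-at-0], N2=1, N3=0 → 0 — eliminated
Only N2 inverted output reproduces the observed 1.

N2 inverted output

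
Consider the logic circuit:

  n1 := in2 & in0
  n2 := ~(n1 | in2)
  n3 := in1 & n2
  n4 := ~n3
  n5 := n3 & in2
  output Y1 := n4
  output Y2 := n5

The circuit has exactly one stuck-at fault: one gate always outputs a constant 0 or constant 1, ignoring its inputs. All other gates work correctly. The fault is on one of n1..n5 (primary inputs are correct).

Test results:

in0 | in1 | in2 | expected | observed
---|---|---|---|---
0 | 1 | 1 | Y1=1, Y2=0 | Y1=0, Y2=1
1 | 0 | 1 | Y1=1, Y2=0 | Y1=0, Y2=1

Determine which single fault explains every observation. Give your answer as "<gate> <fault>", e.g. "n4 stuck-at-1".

Fault-free values for test 1 (in0=0, in1=1, in2=1): n1=0, n2=0, n3=0, n4=1, n5=0, giving Y1=1, Y2=0. Observed Y1=0, Y2=1.
Test 1: faults giving observed Y1=0, Y2=1 are {n2 stuck-at-1, n3 stuck-at-1}.
Test 2 (in0=1, in1=0, in2=1): fault-free n1=1, n2=0, n3=0, n4=1, n5=0 → Y1=1, Y2=0; observed Y1=0, Y2=1. Eliminates n2 stuck-at-1.
Only n3 stuck-at-1 is consistent with every test.

n3 stuck-at-1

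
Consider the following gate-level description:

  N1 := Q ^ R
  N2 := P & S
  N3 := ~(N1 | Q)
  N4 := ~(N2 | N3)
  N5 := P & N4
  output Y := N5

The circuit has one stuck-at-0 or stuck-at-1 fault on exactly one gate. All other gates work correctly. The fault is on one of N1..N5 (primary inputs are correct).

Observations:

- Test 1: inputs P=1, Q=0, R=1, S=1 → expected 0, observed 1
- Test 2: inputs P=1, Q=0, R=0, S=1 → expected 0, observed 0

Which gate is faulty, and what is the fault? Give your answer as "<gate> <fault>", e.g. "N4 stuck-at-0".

Fault-free values for test 1 (P=1, Q=0, R=1, S=1): N1=1, N2=1, N3=0, N4=0, N5=0, giving Y=0. Observed 1.
Test 1: faults giving observed 1 are {N2 stuck-at-0, N4 stuck-at-1, N5 stuck-at-1}.
Test 2 (P=1, Q=0, R=0, S=1): fault-free N1=0, N2=1, N3=1, N4=0, N5=0 → 0; observed 0. Eliminates N4 stuck-at-1, N5 stuck-at-1.
Only N2 stuck-at-0 is consistent with every test.

N2 stuck-at-0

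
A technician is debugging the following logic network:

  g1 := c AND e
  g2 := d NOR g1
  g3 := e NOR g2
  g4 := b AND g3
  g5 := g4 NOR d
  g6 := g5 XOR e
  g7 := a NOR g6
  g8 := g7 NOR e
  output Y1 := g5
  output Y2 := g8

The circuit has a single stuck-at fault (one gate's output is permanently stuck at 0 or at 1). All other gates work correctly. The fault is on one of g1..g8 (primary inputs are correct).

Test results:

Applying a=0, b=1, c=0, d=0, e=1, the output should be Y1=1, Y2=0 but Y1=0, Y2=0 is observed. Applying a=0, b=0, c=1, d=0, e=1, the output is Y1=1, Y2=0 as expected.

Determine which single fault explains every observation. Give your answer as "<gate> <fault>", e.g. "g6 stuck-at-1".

g3 stuck-at-1

Fault-free values for test 1 (a=0, b=1, c=0, d=0, e=1): g1=0, g2=1, g3=0, g4=0, g5=1, g6=0, g7=1, g8=0, giving Y1=1, Y2=0. Observed Y1=0, Y2=0.
Test 1: faults giving observed Y1=0, Y2=0 are {g3 stuck-at-1, g4 stuck-at-1, g5 stuck-at-0}.
Test 2 (a=0, b=0, c=1, d=0, e=1): fault-free g1=1, g2=0, g3=0, g4=0, g5=1, g6=0, g7=1, g8=0 → Y1=1, Y2=0; observed Y1=1, Y2=0. Eliminates g4 stuck-at-1, g5 stuck-at-0.
Only g3 stuck-at-1 is consistent with every test.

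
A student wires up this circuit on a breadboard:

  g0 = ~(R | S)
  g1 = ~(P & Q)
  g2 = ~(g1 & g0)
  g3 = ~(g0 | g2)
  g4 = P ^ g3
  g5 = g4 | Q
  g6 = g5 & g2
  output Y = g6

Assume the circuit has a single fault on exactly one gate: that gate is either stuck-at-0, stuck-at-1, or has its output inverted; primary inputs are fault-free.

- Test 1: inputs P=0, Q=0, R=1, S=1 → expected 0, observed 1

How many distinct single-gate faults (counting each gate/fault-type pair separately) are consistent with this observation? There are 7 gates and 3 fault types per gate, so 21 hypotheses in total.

8

Fault-free: g0=0, g1=1, g2=1, g3=0, g4=0, g5=0, g6=0 → 0. Observed 1.
  g0: none of the 3 fault types match ✗
  g1: none of the 3 fault types match ✗
  g2: none of the 3 fault types match ✗
  g3: stuck-at-1, inverted output ✓; others ✗
  g4: stuck-at-1, inverted output ✓; others ✗
  g5: stuck-at-1, inverted output ✓; others ✗
  g6: stuck-at-1, inverted output ✓; others ✗
Consistent faults: {g3 stuck-at-1, g3 inverted output, g4 stuck-at-1, g4 inverted output, g5 stuck-at-1, g5 inverted output, g6 stuck-at-1, g6 inverted output} — 8 in all.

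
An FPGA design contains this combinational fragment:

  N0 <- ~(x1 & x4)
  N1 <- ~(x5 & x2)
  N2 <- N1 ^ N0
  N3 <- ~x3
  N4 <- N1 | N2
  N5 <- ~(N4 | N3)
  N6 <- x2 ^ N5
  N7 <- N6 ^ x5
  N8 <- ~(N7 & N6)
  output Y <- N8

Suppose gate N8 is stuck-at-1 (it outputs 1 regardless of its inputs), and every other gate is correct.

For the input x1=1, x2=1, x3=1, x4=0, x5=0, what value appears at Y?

Propagate with N8 forced: N0=1, N1=1, N2=0, N3=0, N4=1, N5=0, N6=1, N7=1, N8=1 [stuck-at-1].
So Y = 1. (Without the fault it would be 0.)

1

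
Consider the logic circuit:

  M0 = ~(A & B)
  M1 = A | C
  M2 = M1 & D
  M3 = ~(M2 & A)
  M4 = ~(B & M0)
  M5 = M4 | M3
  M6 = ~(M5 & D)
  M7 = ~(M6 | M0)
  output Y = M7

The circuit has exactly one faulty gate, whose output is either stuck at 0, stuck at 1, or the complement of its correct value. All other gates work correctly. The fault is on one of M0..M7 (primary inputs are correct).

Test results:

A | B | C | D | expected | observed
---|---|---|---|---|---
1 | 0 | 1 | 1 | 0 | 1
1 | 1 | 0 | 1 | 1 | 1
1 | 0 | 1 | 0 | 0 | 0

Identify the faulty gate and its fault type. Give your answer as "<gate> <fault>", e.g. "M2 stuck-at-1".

M0 stuck-at-0

Fault-free values for test 1 (A=1, B=0, C=1, D=1): M0=1, M1=1, M2=1, M3=0, M4=1, M5=1, M6=0, M7=0, giving Y=0. Observed 1.
Test 1: faults giving observed 1 are {M0 stuck-at-0, M0 inverted output, M7 stuck-at-1, M7 inverted output}.
Test 2 (A=1, B=1, C=0, D=1): fault-free M0=0, M1=1, M2=1, M3=0, M4=1, M5=1, M6=0, M7=1 → 1; observed 1. Eliminates M0 inverted output, M7 inverted output.
Test 3 (A=1, B=0, C=1, D=0): fault-free M0=1, M1=1, M2=0, M3=1, M4=1, M5=1, M6=1, M7=0 → 0; observed 0. Eliminates M7 stuck-at-1.
Only M0 stuck-at-0 is consistent with every test.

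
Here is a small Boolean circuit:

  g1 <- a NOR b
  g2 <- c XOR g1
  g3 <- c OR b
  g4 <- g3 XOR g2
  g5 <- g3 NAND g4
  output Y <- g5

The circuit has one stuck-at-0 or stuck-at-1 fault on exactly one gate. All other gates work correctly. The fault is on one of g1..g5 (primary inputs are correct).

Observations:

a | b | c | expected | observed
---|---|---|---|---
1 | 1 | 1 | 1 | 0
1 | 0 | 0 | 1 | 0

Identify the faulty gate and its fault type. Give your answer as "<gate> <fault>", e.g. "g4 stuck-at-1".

Fault-free values for test 1 (a=1, b=1, c=1): g1=0, g2=1, g3=1, g4=0, g5=1, giving Y=1. Observed 0.
Test 1: faults giving observed 0 are {g1 stuck-at-1, g2 stuck-at-0, g4 stuck-at-1, g5 stuck-at-0}.
Test 2 (a=1, b=0, c=0): fault-free g1=0, g2=0, g3=0, g4=0, g5=1 → 1; observed 0. Eliminates g1 stuck-at-1, g2 stuck-at-0, g4 stuck-at-1.
Only g5 stuck-at-0 is consistent with every test.

g5 stuck-at-0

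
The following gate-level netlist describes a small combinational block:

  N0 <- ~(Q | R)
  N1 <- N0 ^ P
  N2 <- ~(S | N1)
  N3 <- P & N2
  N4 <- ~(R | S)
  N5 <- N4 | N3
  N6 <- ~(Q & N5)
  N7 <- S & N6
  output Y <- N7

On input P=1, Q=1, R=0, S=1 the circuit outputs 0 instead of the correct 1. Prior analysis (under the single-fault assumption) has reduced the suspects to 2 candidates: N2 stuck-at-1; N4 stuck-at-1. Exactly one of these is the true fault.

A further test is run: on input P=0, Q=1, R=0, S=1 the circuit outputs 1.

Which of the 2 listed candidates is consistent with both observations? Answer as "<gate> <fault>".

N2 stuck-at-1

Evaluate each candidate on input P=0, Q=1, R=0, S=1:
  N2 stuck-at-1: N0=0, N1=0, N2=1 [stuck-at-1], N3=0, N4=0, N5=0, N6=1, N7=1 → 1 — matches
  N4 stuck-at-1: N0=0, N1=0, N2=0, N3=0, N4=1 [stuck-at-1], N5=1, N6=0, N7=0 → 0 — eliminated
Only N2 stuck-at-1 reproduces the observed 1.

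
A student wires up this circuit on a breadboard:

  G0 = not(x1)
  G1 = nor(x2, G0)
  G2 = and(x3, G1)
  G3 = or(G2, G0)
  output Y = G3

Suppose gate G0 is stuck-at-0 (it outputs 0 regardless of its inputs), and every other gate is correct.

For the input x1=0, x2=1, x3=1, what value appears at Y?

0

Propagate with G0 forced: G0=0 [stuck-at-0], G1=0, G2=0, G3=0.
So Y = 0. (Without the fault it would be 1.)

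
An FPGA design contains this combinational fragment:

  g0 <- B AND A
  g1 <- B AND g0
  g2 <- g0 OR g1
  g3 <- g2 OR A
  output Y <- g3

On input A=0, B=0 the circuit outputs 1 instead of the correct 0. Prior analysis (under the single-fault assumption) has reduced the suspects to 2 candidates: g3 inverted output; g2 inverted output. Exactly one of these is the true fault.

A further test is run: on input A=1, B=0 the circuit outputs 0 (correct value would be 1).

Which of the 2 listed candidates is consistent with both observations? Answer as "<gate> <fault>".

Evaluate each candidate on input A=1, B=0:
  g3 inverted output: g0=0, g1=0, g2=0, g3=0 [inverted output] → 0 — matches
  g2 inverted output: g0=0, g1=0, g2=1 [inverted output], g3=1 → 1 — eliminated
Only g3 inverted output reproduces the observed 0.

g3 inverted output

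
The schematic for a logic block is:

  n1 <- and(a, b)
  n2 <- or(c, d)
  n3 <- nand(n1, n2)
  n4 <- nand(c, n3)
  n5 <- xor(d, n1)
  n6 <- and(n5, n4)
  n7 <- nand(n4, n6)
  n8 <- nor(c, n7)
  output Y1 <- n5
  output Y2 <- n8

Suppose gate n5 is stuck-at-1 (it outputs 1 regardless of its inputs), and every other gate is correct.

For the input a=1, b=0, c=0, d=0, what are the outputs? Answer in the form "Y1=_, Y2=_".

Propagate with n5 forced: n1=0, n2=0, n3=1, n4=1, n5=1 [stuck-at-1], n6=1, n7=0, n8=1.
So the outputs are Y1=1, Y2=1. (Without the fault they would be Y1=0, Y2=0.)

Y1=1, Y2=1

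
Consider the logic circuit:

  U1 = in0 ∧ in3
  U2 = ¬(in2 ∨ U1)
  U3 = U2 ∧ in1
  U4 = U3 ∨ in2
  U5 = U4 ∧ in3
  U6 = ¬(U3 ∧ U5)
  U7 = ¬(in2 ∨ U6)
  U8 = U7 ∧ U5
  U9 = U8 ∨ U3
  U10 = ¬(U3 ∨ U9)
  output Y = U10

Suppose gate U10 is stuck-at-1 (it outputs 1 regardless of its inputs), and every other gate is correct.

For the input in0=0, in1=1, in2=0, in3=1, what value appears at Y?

1

Propagate with U10 forced: U1=0, U2=1, U3=1, U4=1, U5=1, U6=0, U7=1, U8=1, U9=1, U10=1 [stuck-at-1].
So Y = 1. (Without the fault it would be 0.)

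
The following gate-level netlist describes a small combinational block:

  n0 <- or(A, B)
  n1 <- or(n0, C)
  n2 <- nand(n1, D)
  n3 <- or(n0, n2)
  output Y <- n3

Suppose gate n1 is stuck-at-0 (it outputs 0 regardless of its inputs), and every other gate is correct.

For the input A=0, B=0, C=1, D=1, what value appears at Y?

Propagate with n1 forced: n0=0, n1=0 [stuck-at-0], n2=1, n3=1.
So Y = 1. (Without the fault it would be 0.)

1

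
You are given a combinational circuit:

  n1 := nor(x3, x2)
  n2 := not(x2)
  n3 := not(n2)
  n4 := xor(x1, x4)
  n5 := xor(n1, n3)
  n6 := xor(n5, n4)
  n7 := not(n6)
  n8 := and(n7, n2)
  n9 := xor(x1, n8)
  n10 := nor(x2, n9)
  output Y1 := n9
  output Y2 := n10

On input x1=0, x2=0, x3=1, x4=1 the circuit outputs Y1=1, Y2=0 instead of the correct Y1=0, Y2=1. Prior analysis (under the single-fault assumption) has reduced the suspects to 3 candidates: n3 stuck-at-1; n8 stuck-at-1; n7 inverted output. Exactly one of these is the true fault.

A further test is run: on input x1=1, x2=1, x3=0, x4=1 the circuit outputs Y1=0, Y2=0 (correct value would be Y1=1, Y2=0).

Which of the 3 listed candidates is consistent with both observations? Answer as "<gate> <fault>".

Evaluate each candidate on input x1=1, x2=1, x3=0, x4=1:
  n3 stuck-at-1: n1=0, n2=0, n3=1 [stuck-at-1], n4=0, n5=1, n6=1, n7=0, n8=0, n9=1, n10=0 → Y1=1, Y2=0 — eliminated
  n8 stuck-at-1: n1=0, n2=0, n3=1, n4=0, n5=1, n6=1, n7=0, n8=1 [stuck-at-1], n9=0, n10=0 → Y1=0, Y2=0 — matches
  n7 inverted output: n1=0, n2=0, n3=1, n4=0, n5=1, n6=1, n7=1 [inverted output], n8=0, n9=1, n10=0 → Y1=1, Y2=0 — eliminated
Only n8 stuck-at-1 reproduces the observed Y1=0, Y2=0.

n8 stuck-at-1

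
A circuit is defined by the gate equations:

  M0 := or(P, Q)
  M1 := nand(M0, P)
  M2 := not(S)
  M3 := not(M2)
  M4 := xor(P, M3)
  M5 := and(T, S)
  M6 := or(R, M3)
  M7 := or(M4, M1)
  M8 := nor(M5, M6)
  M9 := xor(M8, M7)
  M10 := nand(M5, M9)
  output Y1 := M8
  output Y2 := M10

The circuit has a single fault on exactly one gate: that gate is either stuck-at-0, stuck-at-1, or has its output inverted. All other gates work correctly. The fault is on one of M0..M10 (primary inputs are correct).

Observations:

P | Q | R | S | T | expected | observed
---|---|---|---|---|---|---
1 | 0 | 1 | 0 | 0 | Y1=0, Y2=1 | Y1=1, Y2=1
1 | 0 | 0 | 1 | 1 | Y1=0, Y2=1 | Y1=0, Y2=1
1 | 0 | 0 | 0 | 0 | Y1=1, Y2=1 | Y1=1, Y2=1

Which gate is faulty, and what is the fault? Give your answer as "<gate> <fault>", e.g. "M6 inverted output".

Fault-free values for test 1 (P=1, Q=0, R=1, S=0, T=0): M0=1, M1=0, M2=1, M3=0, M4=1, M5=0, M6=1, M7=1, M8=0, M9=1, M10=1, giving Y1=0, Y2=1. Observed Y1=1, Y2=1.
Test 1: faults giving observed Y1=1, Y2=1 are {M6 stuck-at-0, M6 inverted output, M8 stuck-at-1, M8 inverted output}.
Test 2 (P=1, Q=0, R=0, S=1, T=1): fault-free M0=1, M1=0, M2=0, M3=1, M4=0, M5=1, M6=1, M7=0, M8=0, M9=0, M10=1 → Y1=0, Y2=1; observed Y1=0, Y2=1. Eliminates M8 stuck-at-1, M8 inverted output.
Test 3 (P=1, Q=0, R=0, S=0, T=0): fault-free M0=1, M1=0, M2=1, M3=0, M4=1, M5=0, M6=0, M7=1, M8=1, M9=0, M10=1 → Y1=1, Y2=1; observed Y1=1, Y2=1. Eliminates M6 inverted output.
Only M6 stuck-at-0 is consistent with every test.

M6 stuck-at-0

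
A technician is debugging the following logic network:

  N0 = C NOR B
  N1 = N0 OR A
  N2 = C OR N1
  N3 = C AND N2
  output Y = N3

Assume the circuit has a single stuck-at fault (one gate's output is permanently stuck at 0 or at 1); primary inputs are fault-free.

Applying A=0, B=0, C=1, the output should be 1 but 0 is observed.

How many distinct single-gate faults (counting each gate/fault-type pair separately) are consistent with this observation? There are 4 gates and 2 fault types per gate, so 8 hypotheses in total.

2

Fault-free: N0=0, N1=0, N2=1, N3=1 → 1. Observed 0.
  N0 stuck-at-0: output 1 ✗
  N0 stuck-at-1: output 1 ✗
  N1 stuck-at-0: output 1 ✗
  N1 stuck-at-1: output 1 ✗
  N2 stuck-at-0: output 0 ✓
  N2 stuck-at-1: output 1 ✗
  N3 stuck-at-0: output 0 ✓
  N3 stuck-at-1: output 1 ✗
Consistent faults: {N2 stuck-at-0, N3 stuck-at-0} — 2 in all.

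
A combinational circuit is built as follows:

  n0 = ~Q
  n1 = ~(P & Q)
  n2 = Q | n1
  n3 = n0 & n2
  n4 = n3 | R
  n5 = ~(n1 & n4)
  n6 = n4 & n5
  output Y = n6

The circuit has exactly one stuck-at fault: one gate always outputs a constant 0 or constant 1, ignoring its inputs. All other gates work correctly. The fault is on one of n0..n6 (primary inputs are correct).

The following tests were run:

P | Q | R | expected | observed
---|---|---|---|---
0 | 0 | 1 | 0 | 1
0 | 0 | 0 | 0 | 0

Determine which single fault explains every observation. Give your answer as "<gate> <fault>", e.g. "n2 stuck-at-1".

Fault-free values for test 1 (P=0, Q=0, R=1): n0=1, n1=1, n2=1, n3=1, n4=1, n5=0, n6=0, giving Y=0. Observed 1.
Test 1: faults giving observed 1 are {n1 stuck-at-0, n5 stuck-at-1, n6 stuck-at-1}.
Test 2 (P=0, Q=0, R=0): fault-free n0=1, n1=1, n2=1, n3=1, n4=1, n5=0, n6=0 → 0; observed 0. Eliminates n5 stuck-at-1, n6 stuck-at-1.
Only n1 stuck-at-0 is consistent with every test.

n1 stuck-at-0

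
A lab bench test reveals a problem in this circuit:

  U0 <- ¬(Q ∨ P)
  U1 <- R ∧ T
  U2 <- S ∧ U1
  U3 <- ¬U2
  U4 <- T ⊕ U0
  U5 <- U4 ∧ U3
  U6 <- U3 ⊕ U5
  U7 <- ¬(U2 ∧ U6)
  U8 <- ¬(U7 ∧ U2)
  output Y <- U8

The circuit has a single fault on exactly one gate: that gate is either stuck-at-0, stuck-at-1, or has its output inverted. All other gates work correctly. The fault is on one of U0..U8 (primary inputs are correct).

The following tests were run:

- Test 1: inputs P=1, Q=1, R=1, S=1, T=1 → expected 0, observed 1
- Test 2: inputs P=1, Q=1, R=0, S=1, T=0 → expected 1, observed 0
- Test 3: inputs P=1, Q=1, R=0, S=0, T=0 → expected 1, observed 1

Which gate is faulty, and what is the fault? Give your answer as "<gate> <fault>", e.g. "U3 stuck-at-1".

U1 inverted output

Fault-free values for test 1 (P=1, Q=1, R=1, S=1, T=1): U0=0, U1=1, U2=1, U3=0, U4=1, U5=0, U6=0, U7=1, U8=0, giving Y=0. Observed 1.
Test 1: faults giving observed 1 are {U1 stuck-at-0, U1 inverted output, U2 stuck-at-0, U2 inverted output, U5 stuck-at-1, U5 inverted output, U6 stuck-at-1, U6 inverted output, U7 stuck-at-0, U7 inverted output, U8 stuck-at-1, U8 inverted output}.
Test 2 (P=1, Q=1, R=0, S=1, T=0): fault-free U0=0, U1=0, U2=0, U3=1, U4=0, U5=0, U6=1, U7=1, U8=1 → 1; observed 0. Eliminates U1 stuck-at-0, U2 stuck-at-0, U5 stuck-at-1, U5 inverted output, U6 stuck-at-1, U6 inverted output, U7 stuck-at-0, U7 inverted output, U8 stuck-at-1.
Test 3 (P=1, Q=1, R=0, S=0, T=0): fault-free U0=0, U1=0, U2=0, U3=1, U4=0, U5=0, U6=1, U7=1, U8=1 → 1; observed 1. Eliminates U2 inverted output, U8 inverted output.
Only U1 inverted output is consistent with every test.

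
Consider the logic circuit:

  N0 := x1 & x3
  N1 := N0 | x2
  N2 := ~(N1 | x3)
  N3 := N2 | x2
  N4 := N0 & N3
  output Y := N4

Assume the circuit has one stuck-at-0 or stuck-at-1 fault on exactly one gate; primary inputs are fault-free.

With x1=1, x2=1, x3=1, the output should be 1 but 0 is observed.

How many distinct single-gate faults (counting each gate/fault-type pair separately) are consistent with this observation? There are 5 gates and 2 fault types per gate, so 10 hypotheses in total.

3

Fault-free: N0=1, N1=1, N2=0, N3=1, N4=1 → 1. Observed 0.
  N0 stuck-at-0: output 0 ✓
  N0 stuck-at-1: output 1 ✗
  N1 stuck-at-0: output 1 ✗
  N1 stuck-at-1: output 1 ✗
  N2 stuck-at-0: output 1 ✗
  N2 stuck-at-1: output 1 ✗
  N3 stuck-at-0: output 0 ✓
  N3 stuck-at-1: output 1 ✗
  N4 stuck-at-0: output 0 ✓
  N4 stuck-at-1: output 1 ✗
Consistent faults: {N0 stuck-at-0, N3 stuck-at-0, N4 stuck-at-0} — 3 in all.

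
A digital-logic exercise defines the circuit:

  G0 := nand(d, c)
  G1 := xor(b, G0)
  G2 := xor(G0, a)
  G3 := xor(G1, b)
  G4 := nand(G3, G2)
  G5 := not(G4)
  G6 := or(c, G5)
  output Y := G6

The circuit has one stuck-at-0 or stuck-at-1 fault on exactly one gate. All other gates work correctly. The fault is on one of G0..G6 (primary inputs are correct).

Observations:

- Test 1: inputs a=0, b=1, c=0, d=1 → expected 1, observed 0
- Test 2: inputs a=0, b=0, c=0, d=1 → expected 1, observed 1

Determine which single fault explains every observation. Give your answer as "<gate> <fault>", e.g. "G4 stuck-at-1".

Fault-free values for test 1 (a=0, b=1, c=0, d=1): G0=1, G1=0, G2=1, G3=1, G4=0, G5=1, G6=1, giving Y=1. Observed 0.
Test 1: faults giving observed 0 are {G0 stuck-at-0, G1 stuck-at-1, G2 stuck-at-0, G3 stuck-at-0, G4 stuck-at-1, G5 stuck-at-0, G6 stuck-at-0}.
Test 2 (a=0, b=0, c=0, d=1): fault-free G0=1, G1=1, G2=1, G3=1, G4=0, G5=1, G6=1 → 1; observed 1. Eliminates G0 stuck-at-0, G2 stuck-at-0, G3 stuck-at-0, G4 stuck-at-1, G5 stuck-at-0, G6 stuck-at-0.
Only G1 stuck-at-1 is consistent with every test.

G1 stuck-at-1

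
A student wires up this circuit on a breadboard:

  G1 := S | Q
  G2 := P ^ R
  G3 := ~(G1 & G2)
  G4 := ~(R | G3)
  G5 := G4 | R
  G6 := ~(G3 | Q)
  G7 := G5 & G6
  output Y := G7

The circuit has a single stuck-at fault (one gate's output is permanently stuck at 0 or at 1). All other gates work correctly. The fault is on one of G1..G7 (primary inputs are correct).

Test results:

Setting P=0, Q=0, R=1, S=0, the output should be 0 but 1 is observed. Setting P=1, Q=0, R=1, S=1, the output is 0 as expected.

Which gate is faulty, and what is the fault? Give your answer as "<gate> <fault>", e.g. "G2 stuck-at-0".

G1 stuck-at-1

Fault-free values for test 1 (P=0, Q=0, R=1, S=0): G1=0, G2=1, G3=1, G4=0, G5=1, G6=0, G7=0, giving Y=0. Observed 1.
Test 1: faults giving observed 1 are {G1 stuck-at-1, G3 stuck-at-0, G6 stuck-at-1, G7 stuck-at-1}.
Test 2 (P=1, Q=0, R=1, S=1): fault-free G1=1, G2=0, G3=1, G4=0, G5=1, G6=0, G7=0 → 0; observed 0. Eliminates G3 stuck-at-0, G6 stuck-at-1, G7 stuck-at-1.
Only G1 stuck-at-1 is consistent with every test.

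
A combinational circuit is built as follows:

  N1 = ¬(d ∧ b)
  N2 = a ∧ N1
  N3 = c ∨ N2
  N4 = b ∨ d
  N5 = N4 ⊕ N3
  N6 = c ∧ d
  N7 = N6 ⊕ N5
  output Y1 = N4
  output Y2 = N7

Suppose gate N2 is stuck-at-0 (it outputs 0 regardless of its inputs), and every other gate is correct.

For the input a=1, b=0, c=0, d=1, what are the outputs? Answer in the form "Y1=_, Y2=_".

Propagate with N2 forced: N1=1, N2=0 [stuck-at-0], N3=0, N4=1, N5=1, N6=0, N7=1.
So the outputs are Y1=1, Y2=1. (Without the fault they would be Y1=1, Y2=0.)

Y1=1, Y2=1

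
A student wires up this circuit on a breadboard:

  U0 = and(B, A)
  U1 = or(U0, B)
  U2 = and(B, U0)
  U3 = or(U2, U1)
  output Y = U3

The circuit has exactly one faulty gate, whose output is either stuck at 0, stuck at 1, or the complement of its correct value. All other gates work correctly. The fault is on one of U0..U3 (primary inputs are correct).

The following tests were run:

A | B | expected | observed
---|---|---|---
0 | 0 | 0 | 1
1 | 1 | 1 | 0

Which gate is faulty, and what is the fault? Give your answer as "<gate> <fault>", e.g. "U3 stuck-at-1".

U3 inverted output

Fault-free values for test 1 (A=0, B=0): U0=0, U1=0, U2=0, U3=0, giving Y=0. Observed 1.
Test 1: faults giving observed 1 are {U0 stuck-at-1, U0 inverted output, U1 stuck-at-1, U1 inverted output, U2 stuck-at-1, U2 inverted output, U3 stuck-at-1, U3 inverted output}.
Test 2 (A=1, B=1): fault-free U0=1, U1=1, U2=1, U3=1 → 1; observed 0. Eliminates U0 stuck-at-1, U0 inverted output, U1 stuck-at-1, U1 inverted output, U2 stuck-at-1, U2 inverted output, U3 stuck-at-1.
Only U3 inverted output is consistent with every test.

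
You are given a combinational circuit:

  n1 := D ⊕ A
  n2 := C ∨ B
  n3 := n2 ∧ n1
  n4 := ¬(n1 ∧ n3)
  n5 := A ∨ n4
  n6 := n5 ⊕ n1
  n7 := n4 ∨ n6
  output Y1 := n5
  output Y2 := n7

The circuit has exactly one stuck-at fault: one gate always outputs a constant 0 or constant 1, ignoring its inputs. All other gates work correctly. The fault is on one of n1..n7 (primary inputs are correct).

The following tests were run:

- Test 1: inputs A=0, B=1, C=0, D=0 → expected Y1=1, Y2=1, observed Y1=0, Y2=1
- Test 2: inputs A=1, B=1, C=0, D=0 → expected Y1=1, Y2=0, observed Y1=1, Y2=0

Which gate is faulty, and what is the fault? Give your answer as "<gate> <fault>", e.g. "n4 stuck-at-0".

n1 stuck-at-1

Fault-free values for test 1 (A=0, B=1, C=0, D=0): n1=0, n2=1, n3=0, n4=1, n5=1, n6=1, n7=1, giving Y1=1, Y2=1. Observed Y1=0, Y2=1.
Test 1: faults giving observed Y1=0, Y2=1 are {n1 stuck-at-1, n5 stuck-at-0}.
Test 2 (A=1, B=1, C=0, D=0): fault-free n1=1, n2=1, n3=1, n4=0, n5=1, n6=0, n7=0 → Y1=1, Y2=0; observed Y1=1, Y2=0. Eliminates n5 stuck-at-0.
Only n1 stuck-at-1 is consistent with every test.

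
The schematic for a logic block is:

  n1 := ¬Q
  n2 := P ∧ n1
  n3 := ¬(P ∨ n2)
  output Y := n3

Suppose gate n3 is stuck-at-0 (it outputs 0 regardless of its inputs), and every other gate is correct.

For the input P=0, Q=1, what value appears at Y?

Propagate with n3 forced: n1=0, n2=0, n3=0 [stuck-at-0].
So Y = 0. (Without the fault it would be 1.)

0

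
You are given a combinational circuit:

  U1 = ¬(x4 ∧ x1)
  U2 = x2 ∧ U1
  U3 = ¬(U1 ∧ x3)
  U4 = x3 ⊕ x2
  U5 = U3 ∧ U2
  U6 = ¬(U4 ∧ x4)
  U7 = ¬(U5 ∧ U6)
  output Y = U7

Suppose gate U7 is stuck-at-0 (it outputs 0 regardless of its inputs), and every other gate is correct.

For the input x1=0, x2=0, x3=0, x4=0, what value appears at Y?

Propagate with U7 forced: U1=1, U2=0, U3=1, U4=0, U5=0, U6=1, U7=0 [stuck-at-0].
So Y = 0. (Without the fault it would be 1.)

0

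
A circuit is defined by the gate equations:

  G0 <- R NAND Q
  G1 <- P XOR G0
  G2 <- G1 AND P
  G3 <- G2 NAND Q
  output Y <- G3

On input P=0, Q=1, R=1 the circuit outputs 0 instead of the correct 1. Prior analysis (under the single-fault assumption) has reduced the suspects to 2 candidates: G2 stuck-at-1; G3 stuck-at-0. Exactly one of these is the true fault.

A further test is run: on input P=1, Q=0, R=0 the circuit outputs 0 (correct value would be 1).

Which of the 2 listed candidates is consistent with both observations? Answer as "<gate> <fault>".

G3 stuck-at-0

Evaluate each candidate on input P=1, Q=0, R=0:
  G2 stuck-at-1: G0=1, G1=0, G2=1 [stuck-at-1], G3=1 → 1 — eliminated
  G3 stuck-at-0: G0=1, G1=0, G2=0, G3=0 [stuck-at-0] → 0 — matches
Only G3 stuck-at-0 reproduces the observed 0.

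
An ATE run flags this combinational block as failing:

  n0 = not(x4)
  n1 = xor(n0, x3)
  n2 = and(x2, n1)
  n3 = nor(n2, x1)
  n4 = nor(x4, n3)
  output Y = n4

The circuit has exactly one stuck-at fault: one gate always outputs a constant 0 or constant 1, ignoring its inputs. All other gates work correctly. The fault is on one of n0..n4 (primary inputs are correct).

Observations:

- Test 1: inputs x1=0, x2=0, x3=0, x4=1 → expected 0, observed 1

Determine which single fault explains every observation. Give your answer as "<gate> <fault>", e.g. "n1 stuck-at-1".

n4 stuck-at-1

Fault-free values for test 1 (x1=0, x2=0, x3=0, x4=1): n0=0, n1=0, n2=0, n3=1, n4=0, giving Y=0. Observed 1.
Test 1: faults giving observed 1 are {n4 stuck-at-1}.
Only n4 stuck-at-1 is consistent with every test.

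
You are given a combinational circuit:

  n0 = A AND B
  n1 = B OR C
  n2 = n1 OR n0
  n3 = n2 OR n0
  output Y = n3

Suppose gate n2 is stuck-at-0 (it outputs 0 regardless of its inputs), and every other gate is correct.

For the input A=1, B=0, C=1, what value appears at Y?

Propagate with n2 forced: n0=0, n1=1, n2=0 [stuck-at-0], n3=0.
So Y = 0. (Without the fault it would be 1.)

0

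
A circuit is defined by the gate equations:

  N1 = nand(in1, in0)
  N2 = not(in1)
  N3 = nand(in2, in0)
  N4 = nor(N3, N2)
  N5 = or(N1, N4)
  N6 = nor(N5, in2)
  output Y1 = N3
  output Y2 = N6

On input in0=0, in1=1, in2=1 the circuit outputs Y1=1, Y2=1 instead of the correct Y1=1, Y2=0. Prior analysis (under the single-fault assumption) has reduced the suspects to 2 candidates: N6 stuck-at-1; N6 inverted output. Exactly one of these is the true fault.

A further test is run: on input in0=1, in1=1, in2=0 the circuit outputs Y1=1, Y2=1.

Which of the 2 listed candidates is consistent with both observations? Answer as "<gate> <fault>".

N6 stuck-at-1

Evaluate each candidate on input in0=1, in1=1, in2=0:
  N6 stuck-at-1: N1=0, N2=0, N3=1, N4=0, N5=0, N6=1 [stuck-at-1] → Y1=1, Y2=1 — matches
  N6 inverted output: N1=0, N2=0, N3=1, N4=0, N5=0, N6=0 [inverted output] → Y1=1, Y2=0 — eliminated
Only N6 stuck-at-1 reproduces the observed Y1=1, Y2=1.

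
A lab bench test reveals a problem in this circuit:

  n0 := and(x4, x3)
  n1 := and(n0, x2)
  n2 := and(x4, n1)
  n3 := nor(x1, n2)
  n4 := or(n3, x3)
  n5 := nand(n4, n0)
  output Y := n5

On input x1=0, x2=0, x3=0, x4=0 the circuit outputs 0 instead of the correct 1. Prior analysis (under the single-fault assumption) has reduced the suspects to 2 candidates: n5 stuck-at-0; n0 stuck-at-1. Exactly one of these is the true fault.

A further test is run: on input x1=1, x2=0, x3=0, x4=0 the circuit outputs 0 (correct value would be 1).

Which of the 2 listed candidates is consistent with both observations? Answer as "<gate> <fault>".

Evaluate each candidate on input x1=1, x2=0, x3=0, x4=0:
  n5 stuck-at-0: n0=0, n1=0, n2=0, n3=0, n4=0, n5=0 [stuck-at-0] → 0 — matches
  n0 stuck-at-1: n0=1 [stuck-at-1], n1=0, n2=0, n3=0, n4=0, n5=1 → 1 — eliminated
Only n5 stuck-at-0 reproduces the observed 0.

n5 stuck-at-0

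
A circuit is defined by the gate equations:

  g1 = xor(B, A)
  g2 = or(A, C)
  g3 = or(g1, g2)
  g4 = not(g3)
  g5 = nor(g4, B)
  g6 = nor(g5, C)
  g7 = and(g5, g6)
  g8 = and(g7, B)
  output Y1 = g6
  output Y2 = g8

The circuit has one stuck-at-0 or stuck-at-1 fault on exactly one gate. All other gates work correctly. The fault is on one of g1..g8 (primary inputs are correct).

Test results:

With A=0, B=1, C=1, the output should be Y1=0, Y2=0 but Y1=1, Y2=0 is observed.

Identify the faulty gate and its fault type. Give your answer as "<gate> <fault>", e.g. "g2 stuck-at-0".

Fault-free values for test 1 (A=0, B=1, C=1): g1=1, g2=1, g3=1, g4=0, g5=0, g6=0, g7=0, g8=0, giving Y1=0, Y2=0. Observed Y1=1, Y2=0.
Test 1: faults giving observed Y1=1, Y2=0 are {g6 stuck-at-1}.
Only g6 stuck-at-1 is consistent with every test.

g6 stuck-at-1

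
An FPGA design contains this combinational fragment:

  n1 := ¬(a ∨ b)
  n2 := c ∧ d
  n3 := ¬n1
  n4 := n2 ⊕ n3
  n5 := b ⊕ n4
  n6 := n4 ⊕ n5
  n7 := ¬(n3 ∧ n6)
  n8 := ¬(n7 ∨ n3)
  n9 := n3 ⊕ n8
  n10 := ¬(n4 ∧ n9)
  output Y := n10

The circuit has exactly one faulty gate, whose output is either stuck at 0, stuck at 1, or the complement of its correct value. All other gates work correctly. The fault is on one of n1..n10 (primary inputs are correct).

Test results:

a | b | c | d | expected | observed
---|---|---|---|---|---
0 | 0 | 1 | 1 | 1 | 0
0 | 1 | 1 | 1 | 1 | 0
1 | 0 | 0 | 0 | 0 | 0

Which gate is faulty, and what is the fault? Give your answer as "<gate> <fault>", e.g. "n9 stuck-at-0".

n10 stuck-at-0

Fault-free values for test 1 (a=0, b=0, c=1, d=1): n1=1, n2=1, n3=0, n4=1, n5=1, n6=0, n7=1, n8=0, n9=0, n10=1, giving Y=1. Observed 0.
Test 1: faults giving observed 0 are {n7 stuck-at-0, n7 inverted output, n8 stuck-at-1, n8 inverted output, n9 stuck-at-1, n9 inverted output, n10 stuck-at-0, n10 inverted output}.
Test 2 (a=0, b=1, c=1, d=1): fault-free n1=0, n2=1, n3=1, n4=0, n5=1, n6=1, n7=0, n8=0, n9=1, n10=1 → 1; observed 0. Eliminates n7 stuck-at-0, n7 inverted output, n8 stuck-at-1, n8 inverted output, n9 stuck-at-1, n9 inverted output.
Test 3 (a=1, b=0, c=0, d=0): fault-free n1=0, n2=0, n3=1, n4=1, n5=1, n6=0, n7=1, n8=0, n9=1, n10=0 → 0; observed 0. Eliminates n10 inverted output.
Only n10 stuck-at-0 is consistent with every test.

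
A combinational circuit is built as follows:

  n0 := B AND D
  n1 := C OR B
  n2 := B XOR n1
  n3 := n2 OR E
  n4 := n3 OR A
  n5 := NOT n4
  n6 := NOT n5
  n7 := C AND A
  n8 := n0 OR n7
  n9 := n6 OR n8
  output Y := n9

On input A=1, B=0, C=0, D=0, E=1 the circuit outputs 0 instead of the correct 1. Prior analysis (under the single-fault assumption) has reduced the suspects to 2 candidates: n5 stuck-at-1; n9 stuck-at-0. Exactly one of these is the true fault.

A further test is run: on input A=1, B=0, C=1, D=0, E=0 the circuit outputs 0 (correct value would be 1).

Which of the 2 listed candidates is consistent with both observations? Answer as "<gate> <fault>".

n9 stuck-at-0

Evaluate each candidate on input A=1, B=0, C=1, D=0, E=0:
  n5 stuck-at-1: n0=0, n1=1, n2=1, n3=1, n4=1, n5=1 [stuck-at-1], n6=0, n7=1, n8=1, n9=1 → 1 — eliminated
  n9 stuck-at-0: n0=0, n1=1, n2=1, n3=1, n4=1, n5=0, n6=1, n7=1, n8=1, n9=0 [stuck-at-0] → 0 — matches
Only n9 stuck-at-0 reproduces the observed 0.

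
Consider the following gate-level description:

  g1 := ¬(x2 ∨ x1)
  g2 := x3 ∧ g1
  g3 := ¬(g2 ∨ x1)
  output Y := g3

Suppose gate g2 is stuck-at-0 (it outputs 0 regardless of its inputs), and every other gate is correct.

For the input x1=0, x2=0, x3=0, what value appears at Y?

1

Propagate with g2 forced: g1=1, g2=0 [stuck-at-0], g3=1.
So Y = 1. (Same as the fault-free value — the fault is masked on this input.)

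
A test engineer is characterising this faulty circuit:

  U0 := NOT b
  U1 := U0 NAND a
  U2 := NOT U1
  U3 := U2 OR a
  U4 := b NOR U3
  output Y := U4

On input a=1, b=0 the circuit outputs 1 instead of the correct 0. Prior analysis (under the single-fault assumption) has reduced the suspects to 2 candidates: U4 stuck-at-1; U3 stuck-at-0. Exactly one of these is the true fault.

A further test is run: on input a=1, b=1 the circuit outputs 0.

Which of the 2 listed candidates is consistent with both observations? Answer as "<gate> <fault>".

Evaluate each candidate on input a=1, b=1:
  U4 stuck-at-1: U0=0, U1=1, U2=0, U3=1, U4=1 [stuck-at-1] → 1 — eliminated
  U3 stuck-at-0: U0=0, U1=1, U2=0, U3=0 [stuck-at-0], U4=0 → 0 — matches
Only U3 stuck-at-0 reproduces the observed 0.

U3 stuck-at-0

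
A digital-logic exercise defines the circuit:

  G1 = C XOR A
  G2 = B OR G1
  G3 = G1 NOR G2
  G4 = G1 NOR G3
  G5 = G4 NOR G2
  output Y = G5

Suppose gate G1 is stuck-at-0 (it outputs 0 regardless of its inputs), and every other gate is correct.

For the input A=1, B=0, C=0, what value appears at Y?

Propagate with G1 forced: G1=0 [stuck-at-0], G2=0, G3=1, G4=0, G5=1.
So Y = 1. (Without the fault it would be 0.)

1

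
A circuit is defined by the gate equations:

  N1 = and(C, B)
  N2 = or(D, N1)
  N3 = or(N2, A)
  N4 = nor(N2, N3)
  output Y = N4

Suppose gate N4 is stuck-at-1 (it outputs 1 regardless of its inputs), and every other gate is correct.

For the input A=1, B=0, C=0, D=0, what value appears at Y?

Propagate with N4 forced: N1=0, N2=0, N3=1, N4=1 [stuck-at-1].
So Y = 1. (Without the fault it would be 0.)

1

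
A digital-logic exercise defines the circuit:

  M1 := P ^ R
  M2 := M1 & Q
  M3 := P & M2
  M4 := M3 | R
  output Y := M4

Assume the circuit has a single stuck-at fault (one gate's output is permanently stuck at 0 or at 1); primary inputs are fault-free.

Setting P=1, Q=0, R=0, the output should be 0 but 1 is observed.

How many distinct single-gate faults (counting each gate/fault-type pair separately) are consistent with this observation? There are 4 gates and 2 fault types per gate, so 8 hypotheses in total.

Fault-free: M1=1, M2=0, M3=0, M4=0 → 0. Observed 1.
  M1 stuck-at-0: output 0 ✗
  M1 stuck-at-1: output 0 ✗
  M2 stuck-at-0: output 0 ✗
  M2 stuck-at-1: output 1 ✓
  M3 stuck-at-0: output 0 ✗
  M3 stuck-at-1: output 1 ✓
  M4 stuck-at-0: output 0 ✗
  M4 stuck-at-1: output 1 ✓
Consistent faults: {M2 stuck-at-1, M3 stuck-at-1, M4 stuck-at-1} — 3 in all.

3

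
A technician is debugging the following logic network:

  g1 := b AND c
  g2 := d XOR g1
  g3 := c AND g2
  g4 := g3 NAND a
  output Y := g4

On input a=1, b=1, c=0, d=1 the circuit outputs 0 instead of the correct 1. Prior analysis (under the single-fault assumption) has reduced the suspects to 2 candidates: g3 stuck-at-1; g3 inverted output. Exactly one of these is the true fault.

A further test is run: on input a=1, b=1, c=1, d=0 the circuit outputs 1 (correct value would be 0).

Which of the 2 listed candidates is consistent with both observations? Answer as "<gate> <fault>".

Evaluate each candidate on input a=1, b=1, c=1, d=0:
  g3 stuck-at-1: g1=1, g2=1, g3=1 [stuck-at-1], g4=0 → 0 — eliminated
  g3 inverted output: g1=1, g2=1, g3=0 [inverted output], g4=1 → 1 — matches
Only g3 inverted output reproduces the observed 1.

g3 inverted output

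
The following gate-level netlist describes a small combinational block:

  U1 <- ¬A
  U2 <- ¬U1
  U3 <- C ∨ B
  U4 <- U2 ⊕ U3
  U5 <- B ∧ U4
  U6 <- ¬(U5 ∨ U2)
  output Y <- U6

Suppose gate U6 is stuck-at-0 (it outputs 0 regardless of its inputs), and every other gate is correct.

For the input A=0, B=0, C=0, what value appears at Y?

0

Propagate with U6 forced: U1=1, U2=0, U3=0, U4=0, U5=0, U6=0 [stuck-at-0].
So Y = 0. (Without the fault it would be 1.)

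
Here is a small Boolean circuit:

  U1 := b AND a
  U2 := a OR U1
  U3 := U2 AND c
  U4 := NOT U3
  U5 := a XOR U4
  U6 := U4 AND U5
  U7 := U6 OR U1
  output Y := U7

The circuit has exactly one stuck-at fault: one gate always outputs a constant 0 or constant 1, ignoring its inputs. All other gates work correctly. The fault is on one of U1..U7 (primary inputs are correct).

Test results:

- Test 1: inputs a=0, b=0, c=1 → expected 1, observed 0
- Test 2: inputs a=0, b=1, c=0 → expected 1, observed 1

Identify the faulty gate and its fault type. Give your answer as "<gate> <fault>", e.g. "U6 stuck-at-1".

Fault-free values for test 1 (a=0, b=0, c=1): U1=0, U2=0, U3=0, U4=1, U5=1, U6=1, U7=1, giving Y=1. Observed 0.
Test 1: faults giving observed 0 are {U2 stuck-at-1, U3 stuck-at-1, U4 stuck-at-0, U5 stuck-at-0, U6 stuck-at-0, U7 stuck-at-0}.
Test 2 (a=0, b=1, c=0): fault-free U1=0, U2=0, U3=0, U4=1, U5=1, U6=1, U7=1 → 1; observed 1. Eliminates U3 stuck-at-1, U4 stuck-at-0, U5 stuck-at-0, U6 stuck-at-0, U7 stuck-at-0.
Only U2 stuck-at-1 is consistent with every test.

U2 stuck-at-1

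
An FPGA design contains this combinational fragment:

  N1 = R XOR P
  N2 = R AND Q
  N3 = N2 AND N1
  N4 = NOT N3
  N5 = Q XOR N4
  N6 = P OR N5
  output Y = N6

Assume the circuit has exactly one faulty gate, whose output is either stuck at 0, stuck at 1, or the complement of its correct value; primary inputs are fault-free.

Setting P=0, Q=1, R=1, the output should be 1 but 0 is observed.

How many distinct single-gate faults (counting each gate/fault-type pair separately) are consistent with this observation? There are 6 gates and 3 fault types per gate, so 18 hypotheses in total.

12

Fault-free: N1=1, N2=1, N3=1, N4=0, N5=1, N6=1 → 1. Observed 0.
  N1: stuck-at-0, inverted output ✓; others ✗
  N2: stuck-at-0, inverted output ✓; others ✗
  N3: stuck-at-0, inverted output ✓; others ✗
  N4: stuck-at-1, inverted output ✓; others ✗
  N5: stuck-at-0, inverted output ✓; others ✗
  N6: stuck-at-0, inverted output ✓; others ✗
Consistent faults: {N1 stuck-at-0, N1 inverted output, N2 stuck-at-0, N2 inverted output, N3 stuck-at-0, N3 inverted output, N4 stuck-at-1, N4 inverted output, N5 stuck-at-0, N5 inverted output, N6 stuck-at-0, N6 inverted output} — 12 in all.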